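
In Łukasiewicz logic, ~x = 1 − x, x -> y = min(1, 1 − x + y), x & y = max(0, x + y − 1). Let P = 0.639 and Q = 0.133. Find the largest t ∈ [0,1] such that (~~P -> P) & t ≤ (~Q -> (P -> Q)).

0.627

~P = 1 − 0.639 = 0.361
~~P = 1 − 0.361 = 0.639
~~P -> P = min(1, 1 − 0.639 + 0.639) = min(1, 1.000) = 1.000
So the left factor is ~~P -> P = 1.000.
~Q = 1 − 0.133 = 0.867
P -> Q = min(1, 1 − 0.639 + 0.133) = min(1, 0.494) = 0.494
~Q -> (P -> Q) = min(1, 1 − 0.867 + 0.494) = min(1, 0.627) = 0.627
So the right-hand bound is ~Q -> (P -> Q) = 0.627.
The residuum of the Łukasiewicz t-norm gives the supremum: min(1, 1 − 1.000 + 0.627).
1 − 1.000 + 0.627 = 0.627, so t = min(1, 0.627) = 0.627.
Check: 1.000 & 0.627 = max(0, 0.627) = 0.627 ≤ 0.627.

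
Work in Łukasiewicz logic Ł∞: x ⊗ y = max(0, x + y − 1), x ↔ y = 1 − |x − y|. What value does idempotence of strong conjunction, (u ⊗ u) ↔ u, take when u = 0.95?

u ⊗ u = max(0, 0.95 + 0.95 − 1) = max(0, 0.90) = 0.90
(u ⊗ u) ↔ u = 1 − |0.90 − 0.95| = 1 − 0.05 = 0.95
(The value 0.95 < 1 shows this instance is not satisfied; fails in Ł∞ since a ⊗ a = max(0, 2a−1) ≠ a in general.)

0.95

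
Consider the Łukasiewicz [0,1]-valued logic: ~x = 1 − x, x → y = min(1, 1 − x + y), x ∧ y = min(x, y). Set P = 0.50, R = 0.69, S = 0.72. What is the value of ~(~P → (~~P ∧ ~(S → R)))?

~P = 1 − 0.50 = 0.50
~~P = 1 − 0.50 = 0.50
S → R = min(1, 1 − 0.72 + 0.69) = min(1, 0.97) = 0.97
~(S → R) = 1 − 0.97 = 0.03
~~P ∧ ~(S → R) = min(0.50, 0.03) = 0.03
~P → (~~P ∧ ~(S → R)) = min(1, 1 − 0.50 + 0.03) = min(1, 0.53) = 0.53
~(~P → (~~P ∧ ~(S → R))) = 1 − 0.53 = 0.47

0.47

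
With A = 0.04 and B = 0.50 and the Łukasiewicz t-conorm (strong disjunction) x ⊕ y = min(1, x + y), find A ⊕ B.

0.54

A ⊕ B = min(1, 0.04 + 0.50) = min(1, 0.54) = 0.54
For comparison, the Gödel t-conorm max(x, y) would give 0.50.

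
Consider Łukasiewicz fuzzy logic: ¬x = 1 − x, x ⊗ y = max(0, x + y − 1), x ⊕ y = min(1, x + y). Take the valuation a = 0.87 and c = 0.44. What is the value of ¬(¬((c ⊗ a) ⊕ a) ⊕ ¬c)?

c ⊗ a = max(0, 0.44 + 0.87 − 1) = max(0, 0.31) = 0.31
(c ⊗ a) ⊕ a = min(1, 0.31 + 0.87) = min(1, 1.18) = 1.00
¬((c ⊗ a) ⊕ a) = 1 − 1.00 = 0.00
¬c = 1 − 0.44 = 0.56
¬((c ⊗ a) ⊕ a) ⊕ ¬c = min(1, 0.00 + 0.56) = min(1, 0.56) = 0.56
¬(¬((c ⊗ a) ⊕ a) ⊕ ¬c) = 1 − 0.56 = 0.44

0.44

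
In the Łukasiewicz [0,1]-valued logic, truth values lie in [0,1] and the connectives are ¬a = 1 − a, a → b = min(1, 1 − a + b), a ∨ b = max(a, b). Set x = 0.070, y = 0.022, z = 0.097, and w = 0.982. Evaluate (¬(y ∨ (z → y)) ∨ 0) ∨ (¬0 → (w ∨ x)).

0.982

z → y = min(1, 1 − 0.097 + 0.022) = min(1, 0.925) = 0.925
y ∨ (z → y) = max(0.022, 0.925) = 0.925
¬(y ∨ (z → y)) = 1 − 0.925 = 0.075
¬(y ∨ (z → y)) ∨ 0 = max(0.075, 0.000) = 0.075
¬0 = 1 − 0.000 = 1.000
w ∨ x = max(0.982, 0.070) = 0.982
¬0 → (w ∨ x) = min(1, 1 − 1.000 + 0.982) = min(1, 0.982) = 0.982
(¬(y ∨ (z → y)) ∨ 0) ∨ (¬0 → (w ∨ x)) = max(0.075, 0.982) = 0.982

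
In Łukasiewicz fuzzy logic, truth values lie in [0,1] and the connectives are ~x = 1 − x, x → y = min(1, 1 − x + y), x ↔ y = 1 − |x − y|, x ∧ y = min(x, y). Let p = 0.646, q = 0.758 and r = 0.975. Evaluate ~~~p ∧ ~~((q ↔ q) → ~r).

0.025

~p = 1 − 0.646 = 0.354
~~p = 1 − 0.354 = 0.646
~~~p = 1 − 0.646 = 0.354
q ↔ q = 1 − |0.758 − 0.758| = 1 − 0.000 = 1.000
~r = 1 − 0.975 = 0.025
(q ↔ q) → ~r = min(1, 1 − 1.000 + 0.025) = min(1, 0.025) = 0.025
~((q ↔ q) → ~r) = 1 − 0.025 = 0.975
~~((q ↔ q) → ~r) = 1 − 0.975 = 0.025
~~~p ∧ ~~((q ↔ q) → ~r) = min(0.354, 0.025) = 0.025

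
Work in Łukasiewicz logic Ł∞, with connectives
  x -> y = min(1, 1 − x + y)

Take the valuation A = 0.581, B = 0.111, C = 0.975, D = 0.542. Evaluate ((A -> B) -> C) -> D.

A -> B = min(1, 1 − 0.581 + 0.111) = min(1, 0.530) = 0.530
(A -> B) -> C = min(1, 1 − 0.530 + 0.975) = min(1, 1.445) = 1.000
((A -> B) -> C) -> D = min(1, 1 − 1.000 + 0.542) = min(1, 0.542) = 0.542

0.542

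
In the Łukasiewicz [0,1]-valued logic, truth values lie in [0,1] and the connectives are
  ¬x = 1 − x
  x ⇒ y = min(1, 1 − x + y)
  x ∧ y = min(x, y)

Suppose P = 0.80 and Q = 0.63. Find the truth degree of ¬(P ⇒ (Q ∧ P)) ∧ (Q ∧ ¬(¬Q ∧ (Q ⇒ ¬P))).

0.17

Q ∧ P = min(0.63, 0.80) = 0.63
P ⇒ (Q ∧ P) = min(1, 1 − 0.80 + 0.63) = min(1, 0.83) = 0.83
¬(P ⇒ (Q ∧ P)) = 1 − 0.83 = 0.17
¬Q = 1 − 0.63 = 0.37
¬P = 1 − 0.80 = 0.20
Q ⇒ ¬P = min(1, 1 − 0.63 + 0.20) = min(1, 0.57) = 0.57
¬Q ∧ (Q ⇒ ¬P) = min(0.37, 0.57) = 0.37
¬(¬Q ∧ (Q ⇒ ¬P)) = 1 − 0.37 = 0.63
Q ∧ ¬(¬Q ∧ (Q ⇒ ¬P)) = min(0.63, 0.63) = 0.63
¬(P ⇒ (Q ∧ P)) ∧ (Q ∧ ¬(¬Q ∧ (Q ⇒ ¬P))) = min(0.17, 0.63) = 0.17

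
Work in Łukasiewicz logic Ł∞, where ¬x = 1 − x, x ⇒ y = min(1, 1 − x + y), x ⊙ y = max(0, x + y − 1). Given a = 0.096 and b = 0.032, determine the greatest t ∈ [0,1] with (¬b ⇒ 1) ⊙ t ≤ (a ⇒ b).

0.936

¬b = 1 − 0.032 = 0.968
¬b ⇒ 1 = min(1, 1 − 0.968 + 1.000) = min(1, 1.032) = 1.000
So the left factor is ¬b ⇒ 1 = 1.000.
a ⇒ b = min(1, 1 − 0.096 + 0.032) = min(1, 0.936) = 0.936
So the right-hand bound is a ⇒ b = 0.936.
The residuum of the Łukasiewicz t-norm gives the supremum: min(1, 1 − 1.000 + 0.936).
1 − 1.000 + 0.936 = 0.936, so t = min(1, 0.936) = 0.936.
Check: 1.000 ⊙ 0.936 = max(0, 0.936) = 0.936 ≤ 0.936.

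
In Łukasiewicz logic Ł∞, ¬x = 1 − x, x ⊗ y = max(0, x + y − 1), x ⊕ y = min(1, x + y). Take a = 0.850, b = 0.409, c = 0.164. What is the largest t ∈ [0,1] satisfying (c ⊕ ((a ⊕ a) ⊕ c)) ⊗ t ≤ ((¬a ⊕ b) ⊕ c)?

0.723

a ⊕ a = min(1, 0.850 + 0.850) = min(1, 1.700) = 1.000
(a ⊕ a) ⊕ c = min(1, 1.000 + 0.164) = min(1, 1.164) = 1.000
c ⊕ ((a ⊕ a) ⊕ c) = min(1, 0.164 + 1.000) = min(1, 1.164) = 1.000
So the left factor is c ⊕ ((a ⊕ a) ⊕ c) = 1.000.
¬a = 1 − 0.850 = 0.150
¬a ⊕ b = min(1, 0.150 + 0.409) = min(1, 0.559) = 0.559
(¬a ⊕ b) ⊕ c = min(1, 0.559 + 0.164) = min(1, 0.723) = 0.723
So the right-hand bound is (¬a ⊕ b) ⊕ c = 0.723.
The residuum of the Łukasiewicz t-norm gives the supremum: min(1, 1 − 1.000 + 0.723).
1 − 1.000 + 0.723 = 0.723, so t = min(1, 0.723) = 0.723.
Check: 1.000 ⊗ 0.723 = max(0, 0.723) = 0.723 ≤ 0.723.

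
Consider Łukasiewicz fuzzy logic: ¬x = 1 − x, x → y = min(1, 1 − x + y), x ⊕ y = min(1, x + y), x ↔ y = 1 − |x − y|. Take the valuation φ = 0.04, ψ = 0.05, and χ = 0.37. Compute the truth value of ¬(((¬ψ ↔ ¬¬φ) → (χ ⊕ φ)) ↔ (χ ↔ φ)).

¬ψ = 1 − 0.05 = 0.95
¬φ = 1 − 0.04 = 0.96
¬¬φ = 1 − 0.96 = 0.04
¬ψ ↔ ¬¬φ = 1 − |0.95 − 0.04| = 1 − 0.91 = 0.09
χ ⊕ φ = min(1, 0.37 + 0.04) = min(1, 0.41) = 0.41
(¬ψ ↔ ¬¬φ) → (χ ⊕ φ) = min(1, 1 − 0.09 + 0.41) = min(1, 1.32) = 1.00
χ ↔ φ = 1 − |0.37 − 0.04| = 1 − 0.33 = 0.67
((¬ψ ↔ ¬¬φ) → (χ ⊕ φ)) ↔ (χ ↔ φ) = 1 − |1.00 − 0.67| = 1 − 0.33 = 0.67
¬(((¬ψ ↔ ¬¬φ) → (χ ⊕ φ)) ↔ (χ ↔ φ)) = 1 − 0.67 = 0.33

0.33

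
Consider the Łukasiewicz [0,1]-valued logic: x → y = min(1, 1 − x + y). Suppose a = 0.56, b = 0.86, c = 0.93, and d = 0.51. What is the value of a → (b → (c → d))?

c → d = min(1, 1 − 0.93 + 0.51) = min(1, 0.58) = 0.58
b → (c → d) = min(1, 1 − 0.86 + 0.58) = min(1, 0.72) = 0.72
a → (b → (c → d)) = min(1, 1 − 0.56 + 0.72) = min(1, 1.16) = 1.00

1.00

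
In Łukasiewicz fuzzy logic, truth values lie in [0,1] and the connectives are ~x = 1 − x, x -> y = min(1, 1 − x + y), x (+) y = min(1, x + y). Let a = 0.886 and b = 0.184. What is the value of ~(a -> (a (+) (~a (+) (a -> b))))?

0.000

~a = 1 − 0.886 = 0.114
a -> b = min(1, 1 − 0.886 + 0.184) = min(1, 0.298) = 0.298
~a (+) (a -> b) = min(1, 0.114 + 0.298) = min(1, 0.412) = 0.412
a (+) (~a (+) (a -> b)) = min(1, 0.886 + 0.412) = min(1, 1.298) = 1.000
a -> (a (+) (~a (+) (a -> b))) = min(1, 1 − 0.886 + 1.000) = min(1, 1.114) = 1.000
~(a -> (a (+) (~a (+) (a -> b)))) = 1 − 1.000 = 0.000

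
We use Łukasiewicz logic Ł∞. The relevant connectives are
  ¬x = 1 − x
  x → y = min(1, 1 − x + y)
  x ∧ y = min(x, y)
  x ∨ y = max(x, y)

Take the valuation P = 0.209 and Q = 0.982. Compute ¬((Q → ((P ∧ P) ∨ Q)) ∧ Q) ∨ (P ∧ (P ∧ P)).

P ∧ P = min(0.209, 0.209) = 0.209
(P ∧ P) ∨ Q = max(0.209, 0.982) = 0.982
Q → ((P ∧ P) ∨ Q) = min(1, 1 − 0.982 + 0.982) = min(1, 1.000) = 1.000
(Q → ((P ∧ P) ∨ Q)) ∧ Q = min(1.000, 0.982) = 0.982
¬((Q → ((P ∧ P) ∨ Q)) ∧ Q) = 1 − 0.982 = 0.018
P ∧ (P ∧ P) = min(0.209, 0.209) = 0.209
¬((Q → ((P ∧ P) ∨ Q)) ∧ Q) ∨ (P ∧ (P ∧ P)) = max(0.018, 0.209) = 0.209

0.209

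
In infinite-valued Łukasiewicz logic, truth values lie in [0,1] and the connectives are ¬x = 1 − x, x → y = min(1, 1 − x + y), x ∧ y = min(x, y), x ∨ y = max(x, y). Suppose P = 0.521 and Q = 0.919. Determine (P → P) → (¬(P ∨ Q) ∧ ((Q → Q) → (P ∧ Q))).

P → P = min(1, 1 − 0.521 + 0.521) = min(1, 1.000) = 1.000
P ∨ Q = max(0.521, 0.919) = 0.919
¬(P ∨ Q) = 1 − 0.919 = 0.081
Q → Q = min(1, 1 − 0.919 + 0.919) = min(1, 1.000) = 1.000
P ∧ Q = min(0.521, 0.919) = 0.521
(Q → Q) → (P ∧ Q) = min(1, 1 − 1.000 + 0.521) = min(1, 0.521) = 0.521
¬(P ∨ Q) ∧ ((Q → Q) → (P ∧ Q)) = min(0.081, 0.521) = 0.081
(P → P) → (¬(P ∨ Q) ∧ ((Q → Q) → (P ∧ Q))) = min(1, 1 − 1.000 + 0.081) = min(1, 0.081) = 0.081

0.081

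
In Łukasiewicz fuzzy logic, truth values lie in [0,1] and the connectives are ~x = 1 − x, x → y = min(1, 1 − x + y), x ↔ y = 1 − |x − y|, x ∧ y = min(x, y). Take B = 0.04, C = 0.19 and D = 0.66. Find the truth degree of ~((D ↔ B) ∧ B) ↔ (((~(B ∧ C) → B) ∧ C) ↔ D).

0.46

D ↔ B = 1 − |0.66 − 0.04| = 1 − 0.62 = 0.38
(D ↔ B) ∧ B = min(0.38, 0.04) = 0.04
~((D ↔ B) ∧ B) = 1 − 0.04 = 0.96
B ∧ C = min(0.04, 0.19) = 0.04
~(B ∧ C) = 1 − 0.04 = 0.96
~(B ∧ C) → B = min(1, 1 − 0.96 + 0.04) = min(1, 0.08) = 0.08
(~(B ∧ C) → B) ∧ C = min(0.08, 0.19) = 0.08
((~(B ∧ C) → B) ∧ C) ↔ D = 1 − |0.08 − 0.66| = 1 − 0.58 = 0.42
~((D ↔ B) ∧ B) ↔ (((~(B ∧ C) → B) ∧ C) ↔ D) = 1 − |0.96 − 0.42| = 1 − 0.54 = 0.46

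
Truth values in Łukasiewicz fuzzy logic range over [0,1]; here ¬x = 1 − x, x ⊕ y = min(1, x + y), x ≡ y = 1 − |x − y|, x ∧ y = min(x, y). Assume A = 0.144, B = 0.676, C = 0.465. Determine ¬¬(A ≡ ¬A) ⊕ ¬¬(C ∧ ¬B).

0.612

¬A = 1 − 0.144 = 0.856
A ≡ ¬A = 1 − |0.144 − 0.856| = 1 − 0.712 = 0.288
¬(A ≡ ¬A) = 1 − 0.288 = 0.712
¬¬(A ≡ ¬A) = 1 − 0.712 = 0.288
¬B = 1 − 0.676 = 0.324
C ∧ ¬B = min(0.465, 0.324) = 0.324
¬(C ∧ ¬B) = 1 − 0.324 = 0.676
¬¬(C ∧ ¬B) = 1 − 0.676 = 0.324
¬¬(A ≡ ¬A) ⊕ ¬¬(C ∧ ¬B) = min(1, 0.288 + 0.324) = min(1, 0.612) = 0.612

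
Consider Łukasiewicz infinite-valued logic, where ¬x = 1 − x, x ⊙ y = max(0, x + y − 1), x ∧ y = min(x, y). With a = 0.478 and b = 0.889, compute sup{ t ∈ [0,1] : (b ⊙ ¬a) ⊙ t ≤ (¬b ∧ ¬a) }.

0.700

¬a = 1 − 0.478 = 0.522
b ⊙ ¬a = max(0, 0.889 + 0.522 − 1) = max(0, 0.411) = 0.411
So the left factor is b ⊙ ¬a = 0.411.
¬b = 1 − 0.889 = 0.111
¬b ∧ ¬a = min(0.111, 0.522) = 0.111
So the right-hand bound is ¬b ∧ ¬a = 0.111.
The residuum of the Łukasiewicz t-norm gives the supremum: min(1, 1 − 0.411 + 0.111).
1 − 0.411 + 0.111 = 0.700, so t = min(1, 0.700) = 0.700.
Check: 0.411 ⊙ 0.700 = max(0, 0.111) = 0.111 ≤ 0.111.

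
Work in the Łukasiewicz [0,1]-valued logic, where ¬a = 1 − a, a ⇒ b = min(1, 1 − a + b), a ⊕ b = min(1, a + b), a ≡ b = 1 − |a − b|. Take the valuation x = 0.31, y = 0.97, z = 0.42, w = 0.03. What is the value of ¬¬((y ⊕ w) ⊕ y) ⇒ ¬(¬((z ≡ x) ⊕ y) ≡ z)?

y ⊕ w = min(1, 0.97 + 0.03) = min(1, 1.00) = 1.00
(y ⊕ w) ⊕ y = min(1, 1.00 + 0.97) = min(1, 1.97) = 1.00
¬((y ⊕ w) ⊕ y) = 1 − 1.00 = 0.00
¬¬((y ⊕ w) ⊕ y) = 1 − 0.00 = 1.00
z ≡ x = 1 − |0.42 − 0.31| = 1 − 0.11 = 0.89
(z ≡ x) ⊕ y = min(1, 0.89 + 0.97) = min(1, 1.86) = 1.00
¬((z ≡ x) ⊕ y) = 1 − 1.00 = 0.00
¬((z ≡ x) ⊕ y) ≡ z = 1 − |0.00 − 0.42| = 1 − 0.42 = 0.58
¬(¬((z ≡ x) ⊕ y) ≡ z) = 1 − 0.58 = 0.42
¬¬((y ⊕ w) ⊕ y) ⇒ ¬(¬((z ≡ x) ⊕ y) ≡ z) = min(1, 1 − 1.00 + 0.42) = min(1, 0.42) = 0.42

0.42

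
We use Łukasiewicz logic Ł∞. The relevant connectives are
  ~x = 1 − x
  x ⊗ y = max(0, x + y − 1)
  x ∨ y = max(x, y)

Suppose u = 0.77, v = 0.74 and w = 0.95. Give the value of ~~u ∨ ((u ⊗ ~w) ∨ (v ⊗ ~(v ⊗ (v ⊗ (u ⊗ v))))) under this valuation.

~u = 1 − 0.77 = 0.23
~~u = 1 − 0.23 = 0.77
~w = 1 − 0.95 = 0.05
u ⊗ ~w = max(0, 0.77 + 0.05 − 1) = max(0, -0.18) = 0.00
u ⊗ v = max(0, 0.77 + 0.74 − 1) = max(0, 0.51) = 0.51
v ⊗ (u ⊗ v) = max(0, 0.74 + 0.51 − 1) = max(0, 0.25) = 0.25
v ⊗ (v ⊗ (u ⊗ v)) = max(0, 0.74 + 0.25 − 1) = max(0, -0.01) = 0.00
~(v ⊗ (v ⊗ (u ⊗ v))) = 1 − 0.00 = 1.00
v ⊗ ~(v ⊗ (v ⊗ (u ⊗ v))) = max(0, 0.74 + 1.00 − 1) = max(0, 0.74) = 0.74
(u ⊗ ~w) ∨ (v ⊗ ~(v ⊗ (v ⊗ (u ⊗ v)))) = max(0.00, 0.74) = 0.74
~~u ∨ ((u ⊗ ~w) ∨ (v ⊗ ~(v ⊗ (v ⊗ (u ⊗ v))))) = max(0.77, 0.74) = 0.77

0.77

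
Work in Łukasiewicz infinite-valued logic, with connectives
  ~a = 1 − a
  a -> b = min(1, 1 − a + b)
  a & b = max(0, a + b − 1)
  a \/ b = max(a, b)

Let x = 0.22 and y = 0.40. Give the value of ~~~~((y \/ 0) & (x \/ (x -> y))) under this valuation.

0.40

y \/ 0 = max(0.40, 0.00) = 0.40
x -> y = min(1, 1 − 0.22 + 0.40) = min(1, 1.18) = 1.00
x \/ (x -> y) = max(0.22, 1.00) = 1.00
(y \/ 0) & (x \/ (x -> y)) = max(0, 0.40 + 1.00 − 1) = max(0, 0.40) = 0.40
~((y \/ 0) & (x \/ (x -> y))) = 1 − 0.40 = 0.60
~~((y \/ 0) & (x \/ (x -> y))) = 1 − 0.60 = 0.40
~~~((y \/ 0) & (x \/ (x -> y))) = 1 − 0.40 = 0.60
~~~~((y \/ 0) & (x \/ (x -> y))) = 1 − 0.60 = 0.40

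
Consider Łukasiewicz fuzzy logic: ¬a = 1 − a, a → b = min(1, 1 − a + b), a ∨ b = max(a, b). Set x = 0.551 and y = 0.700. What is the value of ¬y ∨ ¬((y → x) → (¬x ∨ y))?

0.300

¬y = 1 − 0.700 = 0.300
y → x = min(1, 1 − 0.700 + 0.551) = min(1, 0.851) = 0.851
¬x = 1 − 0.551 = 0.449
¬x ∨ y = max(0.449, 0.700) = 0.700
(y → x) → (¬x ∨ y) = min(1, 1 − 0.851 + 0.700) = min(1, 0.849) = 0.849
¬((y → x) → (¬x ∨ y)) = 1 − 0.849 = 0.151
¬y ∨ ¬((y → x) → (¬x ∨ y)) = max(0.300, 0.151) = 0.300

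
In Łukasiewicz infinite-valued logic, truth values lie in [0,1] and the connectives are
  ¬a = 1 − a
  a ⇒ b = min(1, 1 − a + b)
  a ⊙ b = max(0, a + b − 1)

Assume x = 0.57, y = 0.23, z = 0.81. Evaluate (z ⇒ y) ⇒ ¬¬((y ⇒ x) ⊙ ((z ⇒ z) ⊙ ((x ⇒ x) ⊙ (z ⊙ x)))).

z ⇒ y = min(1, 1 − 0.81 + 0.23) = min(1, 0.42) = 0.42
y ⇒ x = min(1, 1 − 0.23 + 0.57) = min(1, 1.34) = 1.00
z ⇒ z = min(1, 1 − 0.81 + 0.81) = min(1, 1.00) = 1.00
x ⇒ x = min(1, 1 − 0.57 + 0.57) = min(1, 1.00) = 1.00
z ⊙ x = max(0, 0.81 + 0.57 − 1) = max(0, 0.38) = 0.38
(x ⇒ x) ⊙ (z ⊙ x) = max(0, 1.00 + 0.38 − 1) = max(0, 0.38) = 0.38
(z ⇒ z) ⊙ ((x ⇒ x) ⊙ (z ⊙ x)) = max(0, 1.00 + 0.38 − 1) = max(0, 0.38) = 0.38
(y ⇒ x) ⊙ ((z ⇒ z) ⊙ ((x ⇒ x) ⊙ (z ⊙ x))) = max(0, 1.00 + 0.38 − 1) = max(0, 0.38) = 0.38
¬((y ⇒ x) ⊙ ((z ⇒ z) ⊙ ((x ⇒ x) ⊙ (z ⊙ x)))) = 1 − 0.38 = 0.62
¬¬((y ⇒ x) ⊙ ((z ⇒ z) ⊙ ((x ⇒ x) ⊙ (z ⊙ x)))) = 1 − 0.62 = 0.38
(z ⇒ y) ⇒ ¬¬((y ⇒ x) ⊙ ((z ⇒ z) ⊙ ((x ⇒ x) ⊙ (z ⊙ x)))) = min(1, 1 − 0.42 + 0.38) = min(1, 0.96) = 0.96

0.96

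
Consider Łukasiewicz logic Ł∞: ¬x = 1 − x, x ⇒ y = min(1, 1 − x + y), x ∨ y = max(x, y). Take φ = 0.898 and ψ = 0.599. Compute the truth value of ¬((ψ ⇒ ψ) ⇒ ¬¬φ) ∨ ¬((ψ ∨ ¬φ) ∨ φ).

0.102

ψ ⇒ ψ = min(1, 1 − 0.599 + 0.599) = min(1, 1.000) = 1.000
¬φ = 1 − 0.898 = 0.102
¬¬φ = 1 − 0.102 = 0.898
(ψ ⇒ ψ) ⇒ ¬¬φ = min(1, 1 − 1.000 + 0.898) = min(1, 0.898) = 0.898
¬((ψ ⇒ ψ) ⇒ ¬¬φ) = 1 − 0.898 = 0.102
ψ ∨ ¬φ = max(0.599, 0.102) = 0.599
(ψ ∨ ¬φ) ∨ φ = max(0.599, 0.898) = 0.898
¬((ψ ∨ ¬φ) ∨ φ) = 1 − 0.898 = 0.102
¬((ψ ⇒ ψ) ⇒ ¬¬φ) ∨ ¬((ψ ∨ ¬φ) ∨ φ) = max(0.102, 0.102) = 0.102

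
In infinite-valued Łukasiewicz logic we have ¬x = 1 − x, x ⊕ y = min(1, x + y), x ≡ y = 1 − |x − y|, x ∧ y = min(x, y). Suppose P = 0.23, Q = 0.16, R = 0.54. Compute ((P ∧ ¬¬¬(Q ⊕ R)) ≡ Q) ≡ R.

0.61

Q ⊕ R = min(1, 0.16 + 0.54) = min(1, 0.70) = 0.70
¬(Q ⊕ R) = 1 − 0.70 = 0.30
¬¬(Q ⊕ R) = 1 − 0.30 = 0.70
¬¬¬(Q ⊕ R) = 1 − 0.70 = 0.30
P ∧ ¬¬¬(Q ⊕ R) = min(0.23, 0.30) = 0.23
(P ∧ ¬¬¬(Q ⊕ R)) ≡ Q = 1 − |0.23 − 0.16| = 1 − 0.07 = 0.93
((P ∧ ¬¬¬(Q ⊕ R)) ≡ Q) ≡ R = 1 − |0.93 − 0.54| = 1 − 0.39 = 0.61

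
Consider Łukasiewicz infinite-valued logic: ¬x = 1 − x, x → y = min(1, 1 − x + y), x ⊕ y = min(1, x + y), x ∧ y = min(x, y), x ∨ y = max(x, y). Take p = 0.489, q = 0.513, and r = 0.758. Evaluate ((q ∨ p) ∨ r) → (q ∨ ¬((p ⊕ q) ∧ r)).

q ∨ p = max(0.513, 0.489) = 0.513
(q ∨ p) ∨ r = max(0.513, 0.758) = 0.758
p ⊕ q = min(1, 0.489 + 0.513) = min(1, 1.002) = 1.000
(p ⊕ q) ∧ r = min(1.000, 0.758) = 0.758
¬((p ⊕ q) ∧ r) = 1 − 0.758 = 0.242
q ∨ ¬((p ⊕ q) ∧ r) = max(0.513, 0.242) = 0.513
((q ∨ p) ∨ r) → (q ∨ ¬((p ⊕ q) ∧ r)) = min(1, 1 − 0.758 + 0.513) = min(1, 0.755) = 0.755

0.755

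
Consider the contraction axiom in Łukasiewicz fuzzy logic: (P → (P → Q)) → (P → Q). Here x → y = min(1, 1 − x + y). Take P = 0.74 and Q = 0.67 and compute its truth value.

0.93

P → Q = min(1, 1 − 0.74 + 0.67) = min(1, 0.93) = 0.93
P → (P → Q) = min(1, 1 − 0.74 + 0.93) = min(1, 1.19) = 1.00
(P → (P → Q)) → (P → Q) = min(1, 1 − 1.00 + 0.93) = min(1, 0.93) = 0.93
(The value 0.93 < 1 shows this instance is not satisfied; fails in Ł∞ (the t-norm is not idempotent).)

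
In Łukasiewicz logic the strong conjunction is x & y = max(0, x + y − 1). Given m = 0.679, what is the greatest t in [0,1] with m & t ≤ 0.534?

0.855

The residuum of the Łukasiewicz t-norm gives the supremum: min(1, 1 − 0.679 + 0.534).
1 − 0.679 + 0.534 = 0.855, so t = min(1, 0.855) = 0.855.
Check: 0.679 & 0.855 = max(0, 0.534) = 0.534 ≤ 0.534.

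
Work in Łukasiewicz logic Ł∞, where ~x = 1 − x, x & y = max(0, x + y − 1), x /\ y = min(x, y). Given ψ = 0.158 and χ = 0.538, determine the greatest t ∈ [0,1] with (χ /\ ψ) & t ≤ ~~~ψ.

1.000

χ /\ ψ = min(0.538, 0.158) = 0.158
So the left factor is χ /\ ψ = 0.158.
~ψ = 1 − 0.158 = 0.842
~~ψ = 1 − 0.842 = 0.158
~~~ψ = 1 − 0.158 = 0.842
So the right-hand bound is ~~~ψ = 0.842.
The residuum of the Łukasiewicz t-norm gives the supremum: min(1, 1 − 0.158 + 0.842).
1 − 0.158 + 0.842 = 1.684, so t = min(1, 1.684) = 1.000.
Check: 0.158 & 1.000 = max(0, 0.158) = 0.158 ≤ 0.842.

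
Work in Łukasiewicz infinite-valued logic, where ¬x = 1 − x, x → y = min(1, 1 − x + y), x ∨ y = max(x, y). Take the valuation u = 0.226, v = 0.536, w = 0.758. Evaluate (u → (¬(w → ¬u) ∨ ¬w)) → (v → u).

¬u = 1 − 0.226 = 0.774
w → ¬u = min(1, 1 − 0.758 + 0.774) = min(1, 1.016) = 1.000
¬(w → ¬u) = 1 − 1.000 = 0.000
¬w = 1 − 0.758 = 0.242
¬(w → ¬u) ∨ ¬w = max(0.000, 0.242) = 0.242
u → (¬(w → ¬u) ∨ ¬w) = min(1, 1 − 0.226 + 0.242) = min(1, 1.016) = 1.000
v → u = min(1, 1 − 0.536 + 0.226) = min(1, 0.690) = 0.690
(u → (¬(w → ¬u) ∨ ¬w)) → (v → u) = min(1, 1 − 1.000 + 0.690) = min(1, 0.690) = 0.690

0.690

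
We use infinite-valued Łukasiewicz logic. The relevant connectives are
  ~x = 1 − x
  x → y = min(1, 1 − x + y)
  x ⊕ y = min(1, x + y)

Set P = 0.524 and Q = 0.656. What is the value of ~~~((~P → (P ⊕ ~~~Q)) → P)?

0.476

~P = 1 − 0.524 = 0.476
~Q = 1 − 0.656 = 0.344
~~Q = 1 − 0.344 = 0.656
~~~Q = 1 − 0.656 = 0.344
P ⊕ ~~~Q = min(1, 0.524 + 0.344) = min(1, 0.868) = 0.868
~P → (P ⊕ ~~~Q) = min(1, 1 − 0.476 + 0.868) = min(1, 1.392) = 1.000
(~P → (P ⊕ ~~~Q)) → P = min(1, 1 − 1.000 + 0.524) = min(1, 0.524) = 0.524
~((~P → (P ⊕ ~~~Q)) → P) = 1 − 0.524 = 0.476
~~((~P → (P ⊕ ~~~Q)) → P) = 1 − 0.476 = 0.524
~~~((~P → (P ⊕ ~~~Q)) → P) = 1 − 0.524 = 0.476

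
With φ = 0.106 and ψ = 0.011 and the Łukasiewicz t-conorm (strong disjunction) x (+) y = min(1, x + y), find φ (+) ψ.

0.117

φ (+) ψ = min(1, 0.106 + 0.011) = min(1, 0.117) = 0.117
For comparison, the Gödel t-conorm max(x, y) would give 0.106.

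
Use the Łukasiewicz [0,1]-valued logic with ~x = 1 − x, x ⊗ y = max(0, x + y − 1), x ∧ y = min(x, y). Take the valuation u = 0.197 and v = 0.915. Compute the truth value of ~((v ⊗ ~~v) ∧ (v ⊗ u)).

0.888

~v = 1 − 0.915 = 0.085
~~v = 1 − 0.085 = 0.915
v ⊗ ~~v = max(0, 0.915 + 0.915 − 1) = max(0, 0.830) = 0.830
v ⊗ u = max(0, 0.915 + 0.197 − 1) = max(0, 0.112) = 0.112
(v ⊗ ~~v) ∧ (v ⊗ u) = min(0.830, 0.112) = 0.112
~((v ⊗ ~~v) ∧ (v ⊗ u)) = 1 − 0.112 = 0.888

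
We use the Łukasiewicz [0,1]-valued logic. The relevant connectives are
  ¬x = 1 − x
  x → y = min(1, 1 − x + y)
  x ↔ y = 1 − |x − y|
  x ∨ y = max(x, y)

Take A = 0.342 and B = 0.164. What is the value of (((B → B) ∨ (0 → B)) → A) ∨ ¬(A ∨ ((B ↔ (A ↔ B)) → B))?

B → B = min(1, 1 − 0.164 + 0.164) = min(1, 1.000) = 1.000
0 → B = min(1, 1 − 0.000 + 0.164) = min(1, 1.164) = 1.000
(B → B) ∨ (0 → B) = max(1.000, 1.000) = 1.000
((B → B) ∨ (0 → B)) → A = min(1, 1 − 1.000 + 0.342) = min(1, 0.342) = 0.342
A ↔ B = 1 − |0.342 − 0.164| = 1 − 0.178 = 0.822
B ↔ (A ↔ B) = 1 − |0.164 − 0.822| = 1 − 0.658 = 0.342
(B ↔ (A ↔ B)) → B = min(1, 1 − 0.342 + 0.164) = min(1, 0.822) = 0.822
A ∨ ((B ↔ (A ↔ B)) → B) = max(0.342, 0.822) = 0.822
¬(A ∨ ((B ↔ (A ↔ B)) → B)) = 1 − 0.822 = 0.178
(((B → B) ∨ (0 → B)) → A) ∨ ¬(A ∨ ((B ↔ (A ↔ B)) → B)) = max(0.342, 0.178) = 0.342

0.342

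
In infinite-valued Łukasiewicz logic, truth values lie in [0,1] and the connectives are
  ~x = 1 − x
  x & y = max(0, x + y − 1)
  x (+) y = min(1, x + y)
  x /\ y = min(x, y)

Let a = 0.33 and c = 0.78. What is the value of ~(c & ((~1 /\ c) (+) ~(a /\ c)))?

0.55

~1 = 1 − 1.00 = 0.00
~1 /\ c = min(0.00, 0.78) = 0.00
a /\ c = min(0.33, 0.78) = 0.33
~(a /\ c) = 1 − 0.33 = 0.67
(~1 /\ c) (+) ~(a /\ c) = min(1, 0.00 + 0.67) = min(1, 0.67) = 0.67
c & ((~1 /\ c) (+) ~(a /\ c)) = max(0, 0.78 + 0.67 − 1) = max(0, 0.45) = 0.45
~(c & ((~1 /\ c) (+) ~(a /\ c))) = 1 − 0.45 = 0.55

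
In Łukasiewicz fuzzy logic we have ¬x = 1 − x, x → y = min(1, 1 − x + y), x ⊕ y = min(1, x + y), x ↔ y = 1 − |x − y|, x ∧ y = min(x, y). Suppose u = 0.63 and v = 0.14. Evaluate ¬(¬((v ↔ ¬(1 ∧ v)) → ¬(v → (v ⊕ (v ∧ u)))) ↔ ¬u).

0.09

1 ∧ v = min(1.00, 0.14) = 0.14
¬(1 ∧ v) = 1 − 0.14 = 0.86
v ↔ ¬(1 ∧ v) = 1 − |0.14 − 0.86| = 1 − 0.72 = 0.28
v ∧ u = min(0.14, 0.63) = 0.14
v ⊕ (v ∧ u) = min(1, 0.14 + 0.14) = min(1, 0.28) = 0.28
v → (v ⊕ (v ∧ u)) = min(1, 1 − 0.14 + 0.28) = min(1, 1.14) = 1.00
¬(v → (v ⊕ (v ∧ u))) = 1 − 1.00 = 0.00
(v ↔ ¬(1 ∧ v)) → ¬(v → (v ⊕ (v ∧ u))) = min(1, 1 − 0.28 + 0.00) = min(1, 0.72) = 0.72
¬((v ↔ ¬(1 ∧ v)) → ¬(v → (v ⊕ (v ∧ u)))) = 1 − 0.72 = 0.28
¬u = 1 − 0.63 = 0.37
¬((v ↔ ¬(1 ∧ v)) → ¬(v → (v ⊕ (v ∧ u)))) ↔ ¬u = 1 − |0.28 − 0.37| = 1 − 0.09 = 0.91
¬(¬((v ↔ ¬(1 ∧ v)) → ¬(v → (v ⊕ (v ∧ u)))) ↔ ¬u) = 1 − 0.91 = 0.09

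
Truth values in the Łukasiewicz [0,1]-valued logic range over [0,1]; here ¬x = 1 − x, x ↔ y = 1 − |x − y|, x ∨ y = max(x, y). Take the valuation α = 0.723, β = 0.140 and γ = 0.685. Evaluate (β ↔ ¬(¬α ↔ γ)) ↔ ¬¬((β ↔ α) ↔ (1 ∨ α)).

0.685

¬α = 1 − 0.723 = 0.277
¬α ↔ γ = 1 − |0.277 − 0.685| = 1 − 0.408 = 0.592
¬(¬α ↔ γ) = 1 − 0.592 = 0.408
β ↔ ¬(¬α ↔ γ) = 1 − |0.140 − 0.408| = 1 − 0.268 = 0.732
β ↔ α = 1 − |0.140 − 0.723| = 1 − 0.583 = 0.417
1 ∨ α = max(1.000, 0.723) = 1.000
(β ↔ α) ↔ (1 ∨ α) = 1 − |0.417 − 1.000| = 1 − 0.583 = 0.417
¬((β ↔ α) ↔ (1 ∨ α)) = 1 − 0.417 = 0.583
¬¬((β ↔ α) ↔ (1 ∨ α)) = 1 − 0.583 = 0.417
(β ↔ ¬(¬α ↔ γ)) ↔ ¬¬((β ↔ α) ↔ (1 ∨ α)) = 1 − |0.732 − 0.417| = 1 − 0.315 = 0.685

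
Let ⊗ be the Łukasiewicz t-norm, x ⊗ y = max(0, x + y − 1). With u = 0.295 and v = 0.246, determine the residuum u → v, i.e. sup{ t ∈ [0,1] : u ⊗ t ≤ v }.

The residuum of the Łukasiewicz t-norm gives the supremum: min(1, 1 − 0.295 + 0.246).
1 − 0.295 + 0.246 = 0.951, so t = min(1, 0.951) = 0.951.
Check: 0.295 ⊗ 0.951 = max(0, 0.246) = 0.246 ≤ 0.246.

0.951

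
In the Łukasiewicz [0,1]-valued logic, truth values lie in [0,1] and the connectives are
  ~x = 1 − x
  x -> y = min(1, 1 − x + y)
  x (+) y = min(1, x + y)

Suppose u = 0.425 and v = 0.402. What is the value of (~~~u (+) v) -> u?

~u = 1 − 0.425 = 0.575
~~u = 1 − 0.575 = 0.425
~~~u = 1 − 0.425 = 0.575
~~~u (+) v = min(1, 0.575 + 0.402) = min(1, 0.977) = 0.977
(~~~u (+) v) -> u = min(1, 1 − 0.977 + 0.425) = min(1, 0.448) = 0.448

0.448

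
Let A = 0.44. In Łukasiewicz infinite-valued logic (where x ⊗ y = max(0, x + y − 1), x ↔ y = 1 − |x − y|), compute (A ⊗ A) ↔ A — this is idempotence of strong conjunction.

0.56

A ⊗ A = max(0, 0.44 + 0.44 − 1) = max(0, -0.12) = 0.00
(A ⊗ A) ↔ A = 1 − |0.00 − 0.44| = 1 − 0.44 = 0.56
(The value 0.56 < 1 shows this instance is not satisfied; fails in Ł∞ since a ⊗ a = max(0, 2a−1) ≠ a in general.)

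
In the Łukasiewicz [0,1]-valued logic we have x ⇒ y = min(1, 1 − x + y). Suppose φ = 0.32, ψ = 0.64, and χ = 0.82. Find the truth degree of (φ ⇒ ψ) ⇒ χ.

0.82

φ ⇒ ψ = min(1, 1 − 0.32 + 0.64) = min(1, 1.32) = 1.00
(φ ⇒ ψ) ⇒ χ = min(1, 1 − 1.00 + 0.82) = min(1, 0.82) = 0.82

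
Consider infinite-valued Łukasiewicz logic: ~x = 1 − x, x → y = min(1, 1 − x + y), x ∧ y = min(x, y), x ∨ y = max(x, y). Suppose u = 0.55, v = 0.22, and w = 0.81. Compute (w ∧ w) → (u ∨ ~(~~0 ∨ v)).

0.97

w ∧ w = min(0.81, 0.81) = 0.81
~0 = 1 − 0.00 = 1.00
~~0 = 1 − 1.00 = 0.00
~~0 ∨ v = max(0.00, 0.22) = 0.22
~(~~0 ∨ v) = 1 − 0.22 = 0.78
u ∨ ~(~~0 ∨ v) = max(0.55, 0.78) = 0.78
(w ∧ w) → (u ∨ ~(~~0 ∨ v)) = min(1, 1 − 0.81 + 0.78) = min(1, 0.97) = 0.97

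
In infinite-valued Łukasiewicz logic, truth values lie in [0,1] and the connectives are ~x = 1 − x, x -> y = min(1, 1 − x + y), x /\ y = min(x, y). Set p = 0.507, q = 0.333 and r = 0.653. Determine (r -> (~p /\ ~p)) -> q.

~p = 1 − 0.507 = 0.493
~p /\ ~p = min(0.493, 0.493) = 0.493
r -> (~p /\ ~p) = min(1, 1 − 0.653 + 0.493) = min(1, 0.840) = 0.840
(r -> (~p /\ ~p)) -> q = min(1, 1 − 0.840 + 0.333) = min(1, 0.493) = 0.493

0.493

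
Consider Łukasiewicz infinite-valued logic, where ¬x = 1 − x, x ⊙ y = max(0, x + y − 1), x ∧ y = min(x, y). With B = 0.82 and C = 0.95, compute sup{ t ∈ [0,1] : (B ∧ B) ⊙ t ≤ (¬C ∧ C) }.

0.23

B ∧ B = min(0.82, 0.82) = 0.82
So the left factor is B ∧ B = 0.82.
¬C = 1 − 0.95 = 0.05
¬C ∧ C = min(0.05, 0.95) = 0.05
So the right-hand bound is ¬C ∧ C = 0.05.
The residuum of the Łukasiewicz t-norm gives the supremum: min(1, 1 − 0.82 + 0.05).
1 − 0.82 + 0.05 = 0.23, so t = min(1, 0.23) = 0.23.
Check: 0.82 ⊙ 0.23 = max(0, 0.05) = 0.05 ≤ 0.05.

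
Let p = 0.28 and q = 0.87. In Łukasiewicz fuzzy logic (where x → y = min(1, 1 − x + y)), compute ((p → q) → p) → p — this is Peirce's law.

p → q = min(1, 1 − 0.28 + 0.87) = min(1, 1.59) = 1.00
(p → q) → p = min(1, 1 − 1.00 + 0.28) = min(1, 0.28) = 0.28
((p → q) → p) → p = min(1, 1 − 0.28 + 0.28) = min(1, 1.00) = 1.00

1.00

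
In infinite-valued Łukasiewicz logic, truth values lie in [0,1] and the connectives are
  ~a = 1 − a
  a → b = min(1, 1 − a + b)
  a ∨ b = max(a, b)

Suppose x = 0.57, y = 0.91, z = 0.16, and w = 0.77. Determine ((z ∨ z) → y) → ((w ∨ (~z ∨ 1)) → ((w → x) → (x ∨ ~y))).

0.77

z ∨ z = max(0.16, 0.16) = 0.16
(z ∨ z) → y = min(1, 1 − 0.16 + 0.91) = min(1, 1.75) = 1.00
~z = 1 − 0.16 = 0.84
~z ∨ 1 = max(0.84, 1.00) = 1.00
w ∨ (~z ∨ 1) = max(0.77, 1.00) = 1.00
w → x = min(1, 1 − 0.77 + 0.57) = min(1, 0.80) = 0.80
~y = 1 − 0.91 = 0.09
x ∨ ~y = max(0.57, 0.09) = 0.57
(w → x) → (x ∨ ~y) = min(1, 1 − 0.80 + 0.57) = min(1, 0.77) = 0.77
(w ∨ (~z ∨ 1)) → ((w → x) → (x ∨ ~y)) = min(1, 1 − 1.00 + 0.77) = min(1, 0.77) = 0.77
((z ∨ z) → y) → ((w ∨ (~z ∨ 1)) → ((w → x) → (x ∨ ~y))) = min(1, 1 − 1.00 + 0.77) = min(1, 0.77) = 0.77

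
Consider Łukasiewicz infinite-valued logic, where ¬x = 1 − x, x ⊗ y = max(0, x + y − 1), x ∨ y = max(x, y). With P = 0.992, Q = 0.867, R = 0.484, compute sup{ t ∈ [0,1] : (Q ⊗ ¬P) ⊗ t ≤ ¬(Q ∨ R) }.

¬P = 1 − 0.992 = 0.008
Q ⊗ ¬P = max(0, 0.867 + 0.008 − 1) = max(0, -0.125) = 0.000
So the left factor is Q ⊗ ¬P = 0.000.
Q ∨ R = max(0.867, 0.484) = 0.867
¬(Q ∨ R) = 1 − 0.867 = 0.133
So the right-hand bound is ¬(Q ∨ R) = 0.133.
The residuum of the Łukasiewicz t-norm gives the supremum: min(1, 1 − 0.000 + 0.133).
1 − 0.000 + 0.133 = 1.133, so t = min(1, 1.133) = 1.000.
Check: 0.000 ⊗ 1.000 = max(0, 0.000) = 0.000 ≤ 0.133.

1.000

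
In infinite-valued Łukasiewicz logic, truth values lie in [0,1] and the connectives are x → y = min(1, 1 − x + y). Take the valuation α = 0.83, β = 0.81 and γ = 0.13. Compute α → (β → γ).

β → γ = min(1, 1 − 0.81 + 0.13) = min(1, 0.32) = 0.32
α → (β → γ) = min(1, 1 − 0.83 + 0.32) = min(1, 0.49) = 0.49

0.49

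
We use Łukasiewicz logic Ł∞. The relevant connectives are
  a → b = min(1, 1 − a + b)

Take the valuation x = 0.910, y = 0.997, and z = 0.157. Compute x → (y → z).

0.250

y → z = min(1, 1 − 0.997 + 0.157) = min(1, 0.160) = 0.160
x → (y → z) = min(1, 1 − 0.910 + 0.160) = min(1, 0.250) = 0.250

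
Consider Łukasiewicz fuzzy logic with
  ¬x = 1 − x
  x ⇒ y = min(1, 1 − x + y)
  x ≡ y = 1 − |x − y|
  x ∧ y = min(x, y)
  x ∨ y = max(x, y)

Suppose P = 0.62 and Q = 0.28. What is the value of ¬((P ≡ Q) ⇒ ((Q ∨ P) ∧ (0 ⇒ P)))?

P ≡ Q = 1 − |0.62 − 0.28| = 1 − 0.34 = 0.66
Q ∨ P = max(0.28, 0.62) = 0.62
0 ⇒ P = min(1, 1 − 0.00 + 0.62) = min(1, 1.62) = 1.00
(Q ∨ P) ∧ (0 ⇒ P) = min(0.62, 1.00) = 0.62
(P ≡ Q) ⇒ ((Q ∨ P) ∧ (0 ⇒ P)) = min(1, 1 − 0.66 + 0.62) = min(1, 0.96) = 0.96
¬((P ≡ Q) ⇒ ((Q ∨ P) ∧ (0 ⇒ P))) = 1 − 0.96 = 0.04

0.04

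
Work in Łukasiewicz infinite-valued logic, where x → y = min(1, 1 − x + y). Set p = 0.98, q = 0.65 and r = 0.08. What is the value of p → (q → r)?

0.45

q → r = min(1, 1 − 0.65 + 0.08) = min(1, 0.43) = 0.43
p → (q → r) = min(1, 1 − 0.98 + 0.43) = min(1, 0.45) = 0.45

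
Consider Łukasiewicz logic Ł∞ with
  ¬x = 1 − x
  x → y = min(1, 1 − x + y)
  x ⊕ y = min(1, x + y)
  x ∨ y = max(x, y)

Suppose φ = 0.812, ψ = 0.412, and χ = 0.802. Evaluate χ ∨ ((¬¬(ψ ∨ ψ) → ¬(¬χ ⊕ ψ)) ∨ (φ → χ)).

0.990

ψ ∨ ψ = max(0.412, 0.412) = 0.412
¬(ψ ∨ ψ) = 1 − 0.412 = 0.588
¬¬(ψ ∨ ψ) = 1 − 0.588 = 0.412
¬χ = 1 − 0.802 = 0.198
¬χ ⊕ ψ = min(1, 0.198 + 0.412) = min(1, 0.610) = 0.610
¬(¬χ ⊕ ψ) = 1 − 0.610 = 0.390
¬¬(ψ ∨ ψ) → ¬(¬χ ⊕ ψ) = min(1, 1 − 0.412 + 0.390) = min(1, 0.978) = 0.978
φ → χ = min(1, 1 − 0.812 + 0.802) = min(1, 0.990) = 0.990
(¬¬(ψ ∨ ψ) → ¬(¬χ ⊕ ψ)) ∨ (φ → χ) = max(0.978, 0.990) = 0.990
χ ∨ ((¬¬(ψ ∨ ψ) → ¬(¬χ ⊕ ψ)) ∨ (φ → χ)) = max(0.802, 0.990) = 0.990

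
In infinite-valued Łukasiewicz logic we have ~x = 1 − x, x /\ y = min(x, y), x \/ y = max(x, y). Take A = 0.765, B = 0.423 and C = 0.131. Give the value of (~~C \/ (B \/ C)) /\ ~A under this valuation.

0.235

~C = 1 − 0.131 = 0.869
~~C = 1 − 0.869 = 0.131
B \/ C = max(0.423, 0.131) = 0.423
~~C \/ (B \/ C) = max(0.131, 0.423) = 0.423
~A = 1 − 0.765 = 0.235
(~~C \/ (B \/ C)) /\ ~A = min(0.423, 0.235) = 0.235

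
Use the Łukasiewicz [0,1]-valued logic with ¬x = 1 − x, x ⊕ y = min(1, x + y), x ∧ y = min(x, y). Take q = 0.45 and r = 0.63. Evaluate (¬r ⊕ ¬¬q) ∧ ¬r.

¬r = 1 − 0.63 = 0.37
¬q = 1 − 0.45 = 0.55
¬¬q = 1 − 0.55 = 0.45
¬r ⊕ ¬¬q = min(1, 0.37 + 0.45) = min(1, 0.82) = 0.82
(¬r ⊕ ¬¬q) ∧ ¬r = min(0.82, 0.37) = 0.37

0.37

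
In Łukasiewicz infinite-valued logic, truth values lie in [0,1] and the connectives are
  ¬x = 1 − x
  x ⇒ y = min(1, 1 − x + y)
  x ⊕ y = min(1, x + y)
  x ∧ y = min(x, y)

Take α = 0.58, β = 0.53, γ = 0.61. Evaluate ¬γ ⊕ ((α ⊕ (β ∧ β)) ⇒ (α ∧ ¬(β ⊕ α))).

¬γ = 1 − 0.61 = 0.39
β ∧ β = min(0.53, 0.53) = 0.53
α ⊕ (β ∧ β) = min(1, 0.58 + 0.53) = min(1, 1.11) = 1.00
β ⊕ α = min(1, 0.53 + 0.58) = min(1, 1.11) = 1.00
¬(β ⊕ α) = 1 − 1.00 = 0.00
α ∧ ¬(β ⊕ α) = min(0.58, 0.00) = 0.00
(α ⊕ (β ∧ β)) ⇒ (α ∧ ¬(β ⊕ α)) = min(1, 1 − 1.00 + 0.00) = min(1, 0.00) = 0.00
¬γ ⊕ ((α ⊕ (β ∧ β)) ⇒ (α ∧ ¬(β ⊕ α))) = min(1, 0.39 + 0.00) = min(1, 0.39) = 0.39

0.39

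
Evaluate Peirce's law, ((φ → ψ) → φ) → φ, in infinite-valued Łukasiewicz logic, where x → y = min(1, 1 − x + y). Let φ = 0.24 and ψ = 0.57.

1.00

φ → ψ = min(1, 1 − 0.24 + 0.57) = min(1, 1.33) = 1.00
(φ → ψ) → φ = min(1, 1 − 1.00 + 0.24) = min(1, 0.24) = 0.24
((φ → ψ) → φ) → φ = min(1, 1 − 0.24 + 0.24) = min(1, 1.00) = 1.00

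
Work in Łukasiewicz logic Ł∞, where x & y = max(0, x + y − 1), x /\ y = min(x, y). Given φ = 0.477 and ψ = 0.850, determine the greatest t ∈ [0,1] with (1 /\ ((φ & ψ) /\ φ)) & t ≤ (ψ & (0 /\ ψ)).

φ & ψ = max(0, 0.477 + 0.850 − 1) = max(0, 0.327) = 0.327
(φ & ψ) /\ φ = min(0.327, 0.477) = 0.327
1 /\ ((φ & ψ) /\ φ) = min(1.000, 0.327) = 0.327
So the left factor is 1 /\ ((φ & ψ) /\ φ) = 0.327.
0 /\ ψ = min(0.000, 0.850) = 0.000
ψ & (0 /\ ψ) = max(0, 0.850 + 0.000 − 1) = max(0, -0.150) = 0.000
So the right-hand bound is ψ & (0 /\ ψ) = 0.000.
The residuum of the Łukasiewicz t-norm gives the supremum: min(1, 1 − 0.327 + 0.000).
1 − 0.327 + 0.000 = 0.673, so t = min(1, 0.673) = 0.673.
Check: 0.327 & 0.673 = max(0, 0.000) = 0.000 ≤ 0.000.

0.673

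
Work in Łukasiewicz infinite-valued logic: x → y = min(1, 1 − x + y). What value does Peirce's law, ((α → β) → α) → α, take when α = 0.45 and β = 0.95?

α → β = min(1, 1 − 0.45 + 0.95) = min(1, 1.50) = 1.00
(α → β) → α = min(1, 1 − 1.00 + 0.45) = min(1, 0.45) = 0.45
((α → β) → α) → α = min(1, 1 − 0.45 + 0.45) = min(1, 1.00) = 1.00

1.00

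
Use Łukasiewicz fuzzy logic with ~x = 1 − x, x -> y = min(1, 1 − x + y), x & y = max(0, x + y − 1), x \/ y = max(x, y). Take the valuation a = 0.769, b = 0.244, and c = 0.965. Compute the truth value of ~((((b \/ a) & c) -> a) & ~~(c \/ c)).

0.035

b \/ a = max(0.244, 0.769) = 0.769
(b \/ a) & c = max(0, 0.769 + 0.965 − 1) = max(0, 0.734) = 0.734
((b \/ a) & c) -> a = min(1, 1 − 0.734 + 0.769) = min(1, 1.035) = 1.000
c \/ c = max(0.965, 0.965) = 0.965
~(c \/ c) = 1 − 0.965 = 0.035
~~(c \/ c) = 1 − 0.035 = 0.965
(((b \/ a) & c) -> a) & ~~(c \/ c) = max(0, 1.000 + 0.965 − 1) = max(0, 0.965) = 0.965
~((((b \/ a) & c) -> a) & ~~(c \/ c)) = 1 − 0.965 = 0.035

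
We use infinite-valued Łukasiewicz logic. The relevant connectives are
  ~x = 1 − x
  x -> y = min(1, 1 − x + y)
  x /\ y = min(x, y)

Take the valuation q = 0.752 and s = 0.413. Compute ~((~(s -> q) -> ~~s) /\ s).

0.587

s -> q = min(1, 1 − 0.413 + 0.752) = min(1, 1.339) = 1.000
~(s -> q) = 1 − 1.000 = 0.000
~s = 1 − 0.413 = 0.587
~~s = 1 − 0.587 = 0.413
~(s -> q) -> ~~s = min(1, 1 − 0.000 + 0.413) = min(1, 1.413) = 1.000
(~(s -> q) -> ~~s) /\ s = min(1.000, 0.413) = 0.413
~((~(s -> q) -> ~~s) /\ s) = 1 − 0.413 = 0.587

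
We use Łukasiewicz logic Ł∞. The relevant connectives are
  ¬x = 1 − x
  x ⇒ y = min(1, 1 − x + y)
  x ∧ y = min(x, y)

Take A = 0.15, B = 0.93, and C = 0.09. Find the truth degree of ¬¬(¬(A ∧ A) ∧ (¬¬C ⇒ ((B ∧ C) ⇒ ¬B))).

A ∧ A = min(0.15, 0.15) = 0.15
¬(A ∧ A) = 1 − 0.15 = 0.85
¬C = 1 − 0.09 = 0.91
¬¬C = 1 − 0.91 = 0.09
B ∧ C = min(0.93, 0.09) = 0.09
¬B = 1 − 0.93 = 0.07
(B ∧ C) ⇒ ¬B = min(1, 1 − 0.09 + 0.07) = min(1, 0.98) = 0.98
¬¬C ⇒ ((B ∧ C) ⇒ ¬B) = min(1, 1 − 0.09 + 0.98) = min(1, 1.89) = 1.00
¬(A ∧ A) ∧ (¬¬C ⇒ ((B ∧ C) ⇒ ¬B)) = min(0.85, 1.00) = 0.85
¬(¬(A ∧ A) ∧ (¬¬C ⇒ ((B ∧ C) ⇒ ¬B))) = 1 − 0.85 = 0.15
¬¬(¬(A ∧ A) ∧ (¬¬C ⇒ ((B ∧ C) ⇒ ¬B))) = 1 − 0.15 = 0.85

0.85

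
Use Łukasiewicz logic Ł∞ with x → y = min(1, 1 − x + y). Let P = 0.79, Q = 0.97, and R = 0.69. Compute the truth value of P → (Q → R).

0.93

Q → R = min(1, 1 − 0.97 + 0.69) = min(1, 0.72) = 0.72
P → (Q → R) = min(1, 1 − 0.79 + 0.72) = min(1, 0.93) = 0.93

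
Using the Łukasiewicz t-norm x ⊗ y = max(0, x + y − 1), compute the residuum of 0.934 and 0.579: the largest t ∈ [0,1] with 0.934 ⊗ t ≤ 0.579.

The residuum of the Łukasiewicz t-norm gives the supremum: min(1, 1 − 0.934 + 0.579).
1 − 0.934 + 0.579 = 0.645, so t = min(1, 0.645) = 0.645.
Check: 0.934 ⊗ 0.645 = max(0, 0.579) = 0.579 ≤ 0.579.

0.645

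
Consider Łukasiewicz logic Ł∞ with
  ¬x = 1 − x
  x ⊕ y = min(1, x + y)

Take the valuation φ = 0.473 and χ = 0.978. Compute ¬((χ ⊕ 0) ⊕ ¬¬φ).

0.000

χ ⊕ 0 = min(1, 0.978 + 0.000) = min(1, 0.978) = 0.978
¬φ = 1 − 0.473 = 0.527
¬¬φ = 1 − 0.527 = 0.473
(χ ⊕ 0) ⊕ ¬¬φ = min(1, 0.978 + 0.473) = min(1, 1.451) = 1.000
¬((χ ⊕ 0) ⊕ ¬¬φ) = 1 − 1.000 = 0.000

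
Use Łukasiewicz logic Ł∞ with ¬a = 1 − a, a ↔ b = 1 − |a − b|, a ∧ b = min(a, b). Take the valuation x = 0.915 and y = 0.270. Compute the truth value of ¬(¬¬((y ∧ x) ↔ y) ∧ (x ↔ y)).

0.645

y ∧ x = min(0.270, 0.915) = 0.270
(y ∧ x) ↔ y = 1 − |0.270 − 0.270| = 1 − 0.000 = 1.000
¬((y ∧ x) ↔ y) = 1 − 1.000 = 0.000
¬¬((y ∧ x) ↔ y) = 1 − 0.000 = 1.000
x ↔ y = 1 − |0.915 − 0.270| = 1 − 0.645 = 0.355
¬¬((y ∧ x) ↔ y) ∧ (x ↔ y) = min(1.000, 0.355) = 0.355
¬(¬¬((y ∧ x) ↔ y) ∧ (x ↔ y)) = 1 − 0.355 = 0.645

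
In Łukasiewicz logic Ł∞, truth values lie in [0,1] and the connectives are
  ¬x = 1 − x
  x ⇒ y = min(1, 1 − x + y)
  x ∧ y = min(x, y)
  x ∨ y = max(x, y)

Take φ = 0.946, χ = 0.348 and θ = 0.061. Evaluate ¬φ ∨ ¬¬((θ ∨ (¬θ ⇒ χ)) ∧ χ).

¬φ = 1 − 0.946 = 0.054
¬θ = 1 − 0.061 = 0.939
¬θ ⇒ χ = min(1, 1 − 0.939 + 0.348) = min(1, 0.409) = 0.409
θ ∨ (¬θ ⇒ χ) = max(0.061, 0.409) = 0.409
(θ ∨ (¬θ ⇒ χ)) ∧ χ = min(0.409, 0.348) = 0.348
¬((θ ∨ (¬θ ⇒ χ)) ∧ χ) = 1 − 0.348 = 0.652
¬¬((θ ∨ (¬θ ⇒ χ)) ∧ χ) = 1 − 0.652 = 0.348
¬φ ∨ ¬¬((θ ∨ (¬θ ⇒ χ)) ∧ χ) = max(0.054, 0.348) = 0.348

0.348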